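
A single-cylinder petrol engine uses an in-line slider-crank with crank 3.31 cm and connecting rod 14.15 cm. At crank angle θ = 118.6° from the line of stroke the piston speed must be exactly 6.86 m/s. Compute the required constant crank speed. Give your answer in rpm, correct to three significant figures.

For an in-line slider-crank, |v_piston| = rω|sinθ|·[1 + r cosθ/√(L² − r² sin²θ)].
With r = 0.0331 m, L = 0.1415 m, θ = 118.6°: the bracketed kinematic factor |dx/dθ| = 0.025736 m.
ω = v/|dx/dθ| = 6.86/0.025736 = 266.55 rad/s.
N = 60ω/(2π) = 2545.4 rpm.

2550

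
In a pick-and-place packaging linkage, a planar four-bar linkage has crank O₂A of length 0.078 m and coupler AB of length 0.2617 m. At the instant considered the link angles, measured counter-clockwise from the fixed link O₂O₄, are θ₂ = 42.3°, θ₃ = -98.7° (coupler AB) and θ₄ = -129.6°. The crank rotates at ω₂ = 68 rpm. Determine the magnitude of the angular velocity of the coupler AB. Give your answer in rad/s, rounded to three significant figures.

0.582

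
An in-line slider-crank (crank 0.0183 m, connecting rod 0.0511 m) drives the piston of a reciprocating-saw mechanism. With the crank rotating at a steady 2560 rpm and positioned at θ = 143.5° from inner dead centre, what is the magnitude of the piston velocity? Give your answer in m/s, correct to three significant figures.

ω = 2π·2560/60 = 268.1 rad/s
For an in-line slider-crank, x = r cosθ + √(L² − r² sin²θ), so v = −rω sinθ·[1 + r cosθ/√(L² − r² sin²θ)].
With r = 0.0183 m, L = 0.0511 m, θ = 143.5°: √(L² − r² sin²θ) = 0.049927 m.
v = −0.0183·268.1·0.59482·[1 + 0.0183·-0.80386/0.049927] = -2.0583 m/s.
|v| = 2.0583 m/s.

2.06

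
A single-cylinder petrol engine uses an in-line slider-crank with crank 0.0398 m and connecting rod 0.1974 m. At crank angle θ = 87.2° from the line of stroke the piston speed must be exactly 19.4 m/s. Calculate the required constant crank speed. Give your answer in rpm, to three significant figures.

For an in-line slider-crank, |v_piston| = rω|sinθ|·[1 + r cosθ/√(L² − r² sin²θ)].
With r = 0.0398 m, L = 0.1974 m, θ = 87.2°: the bracketed kinematic factor |dx/dθ| = 0.040152 m.
ω = v/|dx/dθ| = 19.4/0.040152 = 483.16 rad/s.
N = 60ω/(2π) = 4613.9 rpm.

4610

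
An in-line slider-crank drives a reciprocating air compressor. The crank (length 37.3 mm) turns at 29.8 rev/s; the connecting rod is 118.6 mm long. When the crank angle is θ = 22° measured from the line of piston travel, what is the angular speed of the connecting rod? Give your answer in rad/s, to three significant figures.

ω = 187.2 rad/s (converted from 29.8 rev/s).
The rod makes angle φ with the slider axis where L sinφ = r sinθ; differentiating, L cosφ·φ̇ = r ω cosθ.
L cosφ = √(L² − r² sin²θ) = 0.11777 m.
|ω_rod| = r ω |cosθ| / √(L² − r² sin²θ) = 0.0373·187.2·0.92718/0.11777 = 54.982 rad/s.

55.0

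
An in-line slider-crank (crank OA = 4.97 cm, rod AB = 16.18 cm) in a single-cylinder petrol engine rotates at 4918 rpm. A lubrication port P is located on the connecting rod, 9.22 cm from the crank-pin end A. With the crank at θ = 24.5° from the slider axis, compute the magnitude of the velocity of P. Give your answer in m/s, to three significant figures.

ω = 515 rad/s.  Crank-pin speed |V_A| = rω = 25.596 m/s, perpendicular to OA.
Rod angle: sinφ = −(r/L) sinθ ⇒ φ = -7.318°; ω_rod = −rω cosθ/√(L²−r²sin²θ) = -145.13 rad/s.
V_P = V_A + ω_rod × AP, with AP = 0.0922 m along the rod.
Components: V_Px = −rω sinθ − a·ω_rod·sinφ = -12.319 m/s;  V_Py = rω cosθ + a·ω_rod·cosφ = +10.019 m/s.
|V_P| = √(V_Px² + V_Py²) = 15.879 m/s.

15.9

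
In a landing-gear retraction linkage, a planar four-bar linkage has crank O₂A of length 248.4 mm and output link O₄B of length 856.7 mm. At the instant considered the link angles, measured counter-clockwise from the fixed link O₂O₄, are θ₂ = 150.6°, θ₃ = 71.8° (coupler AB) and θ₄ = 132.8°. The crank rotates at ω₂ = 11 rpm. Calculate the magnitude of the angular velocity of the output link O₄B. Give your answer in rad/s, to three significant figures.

0.375

ω₂ = 1.152 rad/s (from 11 rpm).
Differentiating the loop-closure r₂e^{iθ₂}+r₃e^{iθ₃}=r₁+r₄e^{iθ₄} gives r₂ω₂e^{iθ₂}+r₃ω₃e^{iθ₃}=r₄ω₄e^{iθ₄}.
Eliminating the other unknown: ω₄ = r₂ω₂ sin(θ₂−θ₃) / [r₄ sin(θ₄−θ₃)].
Numerator sine = +0.98096; denominator sine = +0.87462.
Result = 0.2484·1.152·(+0.98096) / (0.8567·(+0.87462)) = +0.37461 rad/s; magnitude 0.37461 rad/s.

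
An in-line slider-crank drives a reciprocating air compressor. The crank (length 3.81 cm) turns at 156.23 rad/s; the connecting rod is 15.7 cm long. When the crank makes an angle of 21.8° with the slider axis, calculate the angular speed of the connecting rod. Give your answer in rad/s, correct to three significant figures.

35.3

ω = 156.2 rad/s
The rod makes angle φ with the slider axis where L sinφ = r sinθ; differentiating, L cosφ·φ̇ = r ω cosθ.
L cosφ = √(L² − r² sin²θ) = 0.15636 m.
|ω_rod| = r ω |cosθ| / √(L² − r² sin²θ) = 0.0381·156.2·0.92849/0.15636 = 35.346 rad/s.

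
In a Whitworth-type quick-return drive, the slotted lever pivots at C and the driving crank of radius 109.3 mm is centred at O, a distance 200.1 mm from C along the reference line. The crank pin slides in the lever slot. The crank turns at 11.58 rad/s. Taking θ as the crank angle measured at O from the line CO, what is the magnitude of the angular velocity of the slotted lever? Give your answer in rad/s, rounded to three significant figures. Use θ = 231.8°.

0.733

ω = 11.58 rad/s
Crank pin A relative to C: A = (d + r cosθ, r sinθ); lever angle φ = atan2(r sinθ, d + r cosθ).
Differentiating tanφ: φ̇ = rω(d cosθ + r)/(d² + r² + 2dr cosθ).
d² + r² + 2dr cosθ = |CA|² = 0.0249362 m²;  d cosθ + r = -0.014444 m.
|ω_lever| = |0.1093·11.58·-0.014444| / 0.0249362 = 0.73311 rad/s.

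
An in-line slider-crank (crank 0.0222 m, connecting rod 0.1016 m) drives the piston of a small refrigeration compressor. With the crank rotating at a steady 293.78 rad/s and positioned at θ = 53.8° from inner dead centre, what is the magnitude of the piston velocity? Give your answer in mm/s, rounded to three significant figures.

5950

ω = 293.8 rad/s
For an in-line slider-crank, x = r cosθ + √(L² − r² sin²θ), so v = −rω sinθ·[1 + r cosθ/√(L² − r² sin²θ)].
With r = 0.0222 m, L = 0.1016 m, θ = 53.8°: √(L² − r² sin²θ) = 0.10001 m.
v = −0.0222·293.8·0.80696·[1 + 0.0222·0.59061/0.10001] = -5.9529 m/s.
|v| = 5.9529 m/s = 5952.9 mm/s.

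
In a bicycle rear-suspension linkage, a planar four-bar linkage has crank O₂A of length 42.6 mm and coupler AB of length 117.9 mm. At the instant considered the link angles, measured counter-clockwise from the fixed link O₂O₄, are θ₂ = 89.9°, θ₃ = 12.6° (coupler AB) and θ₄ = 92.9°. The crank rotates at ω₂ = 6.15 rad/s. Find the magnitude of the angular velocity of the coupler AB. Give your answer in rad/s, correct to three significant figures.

0.118

ω₂ = 6.15 rad/s
Differentiating the loop-closure r₂e^{iθ₂}+r₃e^{iθ₃}=r₁+r₄e^{iθ₄} gives r₂ω₂e^{iθ₂}+r₃ω₃e^{iθ₃}=r₄ω₄e^{iθ₄}.
Eliminating the other unknown: ω₃ = r₂ω₂ sin(θ₄−θ₂) / [r₃ sin(θ₃−θ₄)].
Numerator sine = +0.05234; denominator sine = -0.98570.
Result = 0.0426·6.15·(+0.05234) / (0.1179·(-0.98570)) = -0.11798 rad/s; magnitude 0.11798 rad/s.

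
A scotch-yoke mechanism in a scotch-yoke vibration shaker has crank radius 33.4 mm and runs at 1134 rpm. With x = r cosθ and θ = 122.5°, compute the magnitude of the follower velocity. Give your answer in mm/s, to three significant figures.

ω = 118.8 rad/s (from 1134 rpm).
x = r cosθ ⇒ ẋ = −rω sinθ.
|v| = rω|sinθ| = 0.0334·118.8·|sin 122.5°| = 3.3452 m/s = 3345.2 mm/s.

3350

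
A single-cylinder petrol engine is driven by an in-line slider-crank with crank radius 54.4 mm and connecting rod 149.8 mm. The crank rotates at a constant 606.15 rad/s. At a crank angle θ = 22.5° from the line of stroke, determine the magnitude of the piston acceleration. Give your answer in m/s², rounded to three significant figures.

23800

ω = 606.1 rad/s
x(θ) = r cosθ + √(L² − r² sin²θ); with ω constant, a = ω²·d²x/dθ².
d²x/dθ² = −r cosθ − r²(cos2θ)/√u − r⁴ sin²2θ/(4u^{3/2}),  u = L² − r² sin²θ = 0.0220067 m².
Substituting r = 0.0544 m, L = 0.1498 m, θ = 22.5°: d²x/dθ² = -0.0647 m.
a = ω²·d²x/dθ² = (606.1)²·(-0.0647) = -23772 m/s²;  |a| = 23772 m/s².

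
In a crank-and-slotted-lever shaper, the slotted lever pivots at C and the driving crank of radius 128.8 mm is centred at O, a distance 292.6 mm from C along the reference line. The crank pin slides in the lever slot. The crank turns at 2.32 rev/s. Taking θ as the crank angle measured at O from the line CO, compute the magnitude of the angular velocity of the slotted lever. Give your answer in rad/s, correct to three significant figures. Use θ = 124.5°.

ω = 14.58 rad/s (from 2.32 rev/s).
Crank pin A relative to C: A = (d + r cosθ, r sinθ); lever angle φ = atan2(r sinθ, d + r cosθ).
Differentiating tanφ: φ̇ = rω(d cosθ + r)/(d² + r² + 2dr cosθ).
d² + r² + 2dr cosθ = |CA|² = 0.059512 m²;  d cosθ + r = -0.03693 m.
|ω_lever| = |0.1288·14.58·-0.03693| / 0.059512 = 1.1651 rad/s.

1.17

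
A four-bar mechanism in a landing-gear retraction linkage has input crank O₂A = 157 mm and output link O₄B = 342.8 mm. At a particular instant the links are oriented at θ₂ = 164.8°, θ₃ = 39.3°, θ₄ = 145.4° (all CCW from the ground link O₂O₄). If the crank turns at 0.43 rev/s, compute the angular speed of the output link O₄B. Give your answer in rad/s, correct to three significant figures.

ω₂ = 2.702 rad/s (from 0.43 rev/s).
Differentiating the loop-closure r₂e^{iθ₂}+r₃e^{iθ₃}=r₁+r₄e^{iθ₄} gives r₂ω₂e^{iθ₂}+r₃ω₃e^{iθ₃}=r₄ω₄e^{iθ₄}.
Eliminating the other unknown: ω₄ = r₂ω₂ sin(θ₂−θ₃) / [r₄ sin(θ₄−θ₃)].
Numerator sine = +0.81412; denominator sine = +0.96078.
Result = 0.157·2.702·(+0.81412) / (0.3428·(+0.96078)) = +1.0485 rad/s; magnitude 1.0485 rad/s.

1.05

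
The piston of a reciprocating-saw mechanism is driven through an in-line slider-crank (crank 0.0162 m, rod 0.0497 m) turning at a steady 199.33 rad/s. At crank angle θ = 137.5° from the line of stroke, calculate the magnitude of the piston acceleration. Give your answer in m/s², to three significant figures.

ω = 199.3 rad/s
x(θ) = r cosθ + √(L² − r² sin²θ); with ω constant, a = ω²·d²x/dθ².
d²x/dθ² = −r cosθ − r²(cos2θ)/√u − r⁴ sin²2θ/(4u^{3/2}),  u = L² − r² sin²θ = 0.00235031 m².
Substituting r = 0.0162 m, L = 0.0497 m, θ = 137.5°: d²x/dθ² = +0.011322 m.
a = ω²·d²x/dθ² = (199.3)²·(+0.011322) = +449.86 m/s²;  |a| = 449.86 m/s².

450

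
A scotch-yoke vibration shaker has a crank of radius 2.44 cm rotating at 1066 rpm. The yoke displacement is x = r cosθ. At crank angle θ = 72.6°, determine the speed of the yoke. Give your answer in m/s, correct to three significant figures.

2.60

ω = 111.6 rad/s (from 1066 rpm).
x = r cosθ ⇒ ẋ = −rω sinθ.
|v| = rω|sinθ| = 0.0244·111.6·|sin 72.6°| = 2.5992 m/s.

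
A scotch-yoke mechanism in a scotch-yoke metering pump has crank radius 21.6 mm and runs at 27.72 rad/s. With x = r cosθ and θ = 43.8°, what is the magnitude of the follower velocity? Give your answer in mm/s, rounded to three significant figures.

414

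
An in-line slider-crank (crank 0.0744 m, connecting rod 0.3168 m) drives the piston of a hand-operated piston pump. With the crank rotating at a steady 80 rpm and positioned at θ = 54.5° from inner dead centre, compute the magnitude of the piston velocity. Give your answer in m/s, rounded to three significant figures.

ω = 2π·80/60 = 8.378 rad/s
For an in-line slider-crank, x = r cosθ + √(L² − r² sin²θ), so v = −rω sinθ·[1 + r cosθ/√(L² − r² sin²θ)].
With r = 0.0744 m, L = 0.3168 m, θ = 54.5°: √(L² − r² sin²θ) = 0.31096 m.
v = −0.0744·8.378·0.81412·[1 + 0.0744·0.58070/0.31096] = -0.57793 m/s.
|v| = 0.57793 m/s.

0.578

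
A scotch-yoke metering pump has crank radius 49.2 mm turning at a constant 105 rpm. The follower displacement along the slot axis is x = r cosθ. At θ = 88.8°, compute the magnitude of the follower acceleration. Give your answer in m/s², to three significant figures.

0.125

ω = 11 rad/s (from 105 rpm).
x = r cosθ ⇒ ẍ = −rω² cosθ (ω constant).
|a| = rω²|cosθ| = 0.0492·(11)²·|cos 88.8°| = 0.12457 m/s².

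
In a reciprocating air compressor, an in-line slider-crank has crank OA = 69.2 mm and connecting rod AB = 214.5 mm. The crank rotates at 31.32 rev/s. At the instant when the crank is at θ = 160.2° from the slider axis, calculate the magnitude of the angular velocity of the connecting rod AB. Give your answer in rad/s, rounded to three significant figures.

ω = 196.8 rad/s (converted from 31.32 rev/s).
The rod makes angle φ with the slider axis where L sinφ = r sinθ; differentiating, L cosφ·φ̇ = r ω cosθ.
L cosφ = √(L² − r² sin²θ) = 0.21322 m.
|ω_rod| = r ω |cosθ| / √(L² − r² sin²θ) = 0.0692·196.8·0.94088/0.21322 = 60.093 rad/s.

60.1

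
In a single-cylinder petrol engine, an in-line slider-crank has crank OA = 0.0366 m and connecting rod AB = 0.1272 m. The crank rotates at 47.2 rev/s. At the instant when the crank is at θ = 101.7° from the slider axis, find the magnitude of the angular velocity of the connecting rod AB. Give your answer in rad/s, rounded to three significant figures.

ω = 296.6 rad/s (converted from 47.2 rev/s).
The rod makes angle φ with the slider axis where L sinφ = r sinθ; differentiating, L cosφ·φ̇ = r ω cosθ.
L cosφ = √(L² − r² sin²θ) = 0.12205 m.
|ω_rod| = r ω |cosθ| / √(L² − r² sin²θ) = 0.0366·296.6·0.20279/0.12205 = 18.035 rad/s.

18.0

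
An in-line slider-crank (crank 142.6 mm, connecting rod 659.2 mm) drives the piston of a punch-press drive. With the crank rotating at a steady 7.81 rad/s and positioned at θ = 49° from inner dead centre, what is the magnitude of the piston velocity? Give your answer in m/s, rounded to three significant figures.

ω = 7.81 rad/s
For an in-line slider-crank, x = r cosθ + √(L² − r² sin²θ), so v = −rω sinθ·[1 + r cosθ/√(L² − r² sin²θ)].
With r = 0.1426 m, L = 0.6592 m, θ = 49°: √(L² − r² sin²θ) = 0.65036 m.
v = −0.1426·7.81·0.75471·[1 + 0.1426·0.65606/0.65036] = -0.96143 m/s.
|v| = 0.96143 m/s.

0.961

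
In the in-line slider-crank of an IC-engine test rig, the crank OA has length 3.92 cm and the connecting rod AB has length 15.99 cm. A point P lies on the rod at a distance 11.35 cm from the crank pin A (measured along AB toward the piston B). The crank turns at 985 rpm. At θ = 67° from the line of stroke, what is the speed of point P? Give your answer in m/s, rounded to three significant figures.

4.01

ω = 103.1 rad/s.  Crank-pin speed |V_A| = rω = 4.0434 m/s, perpendicular to OA.
Rod angle: sinφ = −(r/L) sinθ ⇒ φ = -13.042°; ω_rod = −rω cosθ/√(L²−r²sin²θ) = -10.142 rad/s.
V_P = V_A + ω_rod × AP, with AP = 0.1135 m along the rod.
Components: V_Px = −rω sinθ − a·ω_rod·sinφ = -3.9818 m/s;  V_Py = rω cosθ + a·ω_rod·cosφ = +0.45846 m/s.
|V_P| = √(V_Px² + V_Py²) = 4.0081 m/s.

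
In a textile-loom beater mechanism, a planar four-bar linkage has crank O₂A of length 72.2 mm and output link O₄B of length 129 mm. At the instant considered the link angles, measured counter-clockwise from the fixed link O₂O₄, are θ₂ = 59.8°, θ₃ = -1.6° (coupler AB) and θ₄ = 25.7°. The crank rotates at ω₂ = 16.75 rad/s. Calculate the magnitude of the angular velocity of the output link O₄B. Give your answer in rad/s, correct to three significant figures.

17.9

ω₂ = 16.75 rad/s
Differentiating the loop-closure r₂e^{iθ₂}+r₃e^{iθ₃}=r₁+r₄e^{iθ₄} gives r₂ω₂e^{iθ₂}+r₃ω₃e^{iθ₃}=r₄ω₄e^{iθ₄}.
Eliminating the other unknown: ω₄ = r₂ω₂ sin(θ₂−θ₃) / [r₄ sin(θ₄−θ₃)].
Numerator sine = +0.87798; denominator sine = +0.45865.
Result = 0.0722·16.75·(+0.87798) / (0.129·(+0.45865)) = +17.946 rad/s; magnitude 17.946 rad/s.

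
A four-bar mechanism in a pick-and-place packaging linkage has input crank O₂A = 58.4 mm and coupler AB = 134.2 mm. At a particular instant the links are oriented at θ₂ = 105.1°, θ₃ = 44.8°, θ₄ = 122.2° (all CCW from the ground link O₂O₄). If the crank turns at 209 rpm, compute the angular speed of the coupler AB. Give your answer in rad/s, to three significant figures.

2.87

ω₂ = 21.89 rad/s (from 209 rpm).
Differentiating the loop-closure r₂e^{iθ₂}+r₃e^{iθ₃}=r₁+r₄e^{iθ₄} gives r₂ω₂e^{iθ₂}+r₃ω₃e^{iθ₃}=r₄ω₄e^{iθ₄}.
Eliminating the other unknown: ω₃ = r₂ω₂ sin(θ₄−θ₂) / [r₃ sin(θ₃−θ₄)].
Numerator sine = +0.29404; denominator sine = -0.97592.
Result = 0.0584·21.89·(+0.29404) / (0.1342·(-0.97592)) = -2.8697 rad/s; magnitude 2.8697 rad/s.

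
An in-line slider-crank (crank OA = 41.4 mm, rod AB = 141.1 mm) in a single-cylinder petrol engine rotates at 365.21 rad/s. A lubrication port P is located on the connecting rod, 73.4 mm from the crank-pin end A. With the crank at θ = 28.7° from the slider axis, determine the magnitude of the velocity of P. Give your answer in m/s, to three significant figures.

10.4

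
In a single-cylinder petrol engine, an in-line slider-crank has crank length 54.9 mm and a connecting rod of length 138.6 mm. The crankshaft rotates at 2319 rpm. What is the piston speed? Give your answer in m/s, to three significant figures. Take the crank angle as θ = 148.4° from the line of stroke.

4.58

ω = 2π·2319/60 = 242.8 rad/s
For an in-line slider-crank, x = r cosθ + √(L² − r² sin²θ), so v = −rω sinθ·[1 + r cosθ/√(L² − r² sin²θ)].
With r = 0.0549 m, L = 0.1386 m, θ = 148.4°: √(L² − r² sin²θ) = 0.13558 m.
v = −0.0549·242.8·0.52399·[1 + 0.0549·-0.85173/0.13558] = -4.5766 m/s.
|v| = 4.5766 m/s.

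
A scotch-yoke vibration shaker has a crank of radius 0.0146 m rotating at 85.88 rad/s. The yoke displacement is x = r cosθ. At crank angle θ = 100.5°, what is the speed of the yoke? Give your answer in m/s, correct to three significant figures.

1.23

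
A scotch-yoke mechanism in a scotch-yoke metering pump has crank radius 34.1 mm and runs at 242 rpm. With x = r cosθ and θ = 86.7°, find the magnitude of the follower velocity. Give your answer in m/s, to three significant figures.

ω = 25.34 rad/s (from 242 rpm).
x = r cosθ ⇒ ẋ = −rω sinθ.
|v| = rω|sinθ| = 0.0341·25.34·|sin 86.7°| = 0.86274 m/s.

0.863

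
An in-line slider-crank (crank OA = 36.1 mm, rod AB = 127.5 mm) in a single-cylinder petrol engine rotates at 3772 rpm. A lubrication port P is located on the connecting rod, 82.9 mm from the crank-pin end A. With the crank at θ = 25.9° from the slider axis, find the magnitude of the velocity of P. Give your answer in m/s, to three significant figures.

8.54

ω = 395 rad/s.  Crank-pin speed |V_A| = rω = 14.26 m/s, perpendicular to OA.
Rod angle: sinφ = −(r/L) sinθ ⇒ φ = -7.104°; ω_rod = −rω cosθ/√(L²−r²sin²θ) = -101.38 rad/s.
V_P = V_A + ω_rod × AP, with AP = 0.0829 m along the rod.
Components: V_Px = −rω sinθ − a·ω_rod·sinφ = -7.2681 m/s;  V_Py = rω cosθ + a·ω_rod·cosφ = +4.4871 m/s.
|V_P| = √(V_Px² + V_Py²) = 8.5416 m/s.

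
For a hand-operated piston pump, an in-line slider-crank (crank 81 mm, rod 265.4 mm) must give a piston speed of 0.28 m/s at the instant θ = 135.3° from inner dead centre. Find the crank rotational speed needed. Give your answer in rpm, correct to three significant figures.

60.3

For an in-line slider-crank, |v_piston| = rω|sinθ|·[1 + r cosθ/√(L² − r² sin²θ)].
With r = 0.081 m, L = 0.2654 m, θ = 135.3°: the bracketed kinematic factor |dx/dθ| = 0.04432 m.
ω = v/|dx/dθ| = 0.28/0.04432 = 6.3177 rad/s.
N = 60ω/(2π) = 60.329 rpm.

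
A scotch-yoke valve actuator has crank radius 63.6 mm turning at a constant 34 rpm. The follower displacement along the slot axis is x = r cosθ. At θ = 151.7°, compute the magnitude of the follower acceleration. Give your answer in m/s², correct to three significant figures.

ω = 3.56 rad/s (from 34 rpm).
x = r cosθ ⇒ ẍ = −rω² cosθ (ω constant).
|a| = rω²|cosθ| = 0.0636·(3.56)²·|cos 151.7°| = 0.70989 m/s².

0.710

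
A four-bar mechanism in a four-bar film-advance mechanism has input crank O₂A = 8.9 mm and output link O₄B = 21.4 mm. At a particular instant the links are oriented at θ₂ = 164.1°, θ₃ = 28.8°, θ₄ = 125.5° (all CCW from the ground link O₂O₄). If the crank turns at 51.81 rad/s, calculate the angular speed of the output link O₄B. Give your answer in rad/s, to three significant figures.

15.3

ω₂ = 51.81 rad/s
Differentiating the loop-closure r₂e^{iθ₂}+r₃e^{iθ₃}=r₁+r₄e^{iθ₄} gives r₂ω₂e^{iθ₂}+r₃ω₃e^{iθ₃}=r₄ω₄e^{iθ₄}.
Eliminating the other unknown: ω₄ = r₂ω₂ sin(θ₂−θ₃) / [r₄ sin(θ₄−θ₃)].
Numerator sine = +0.70339; denominator sine = +0.99317.
Result = 0.0089·51.81·(+0.70339) / (0.0214·(+0.99317)) = +15.26 rad/s; magnitude 15.26 rad/s.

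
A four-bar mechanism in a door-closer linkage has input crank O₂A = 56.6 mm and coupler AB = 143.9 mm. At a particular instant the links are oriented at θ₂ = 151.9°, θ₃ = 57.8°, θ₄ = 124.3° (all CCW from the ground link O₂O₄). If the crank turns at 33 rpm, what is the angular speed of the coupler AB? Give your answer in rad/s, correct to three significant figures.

ω₂ = 3.456 rad/s (from 33 rpm).
Differentiating the loop-closure r₂e^{iθ₂}+r₃e^{iθ₃}=r₁+r₄e^{iθ₄} gives r₂ω₂e^{iθ₂}+r₃ω₃e^{iθ₃}=r₄ω₄e^{iθ₄}.
Eliminating the other unknown: ω₃ = r₂ω₂ sin(θ₄−θ₂) / [r₃ sin(θ₃−θ₄)].
Numerator sine = -0.46330; denominator sine = -0.91706.
Result = 0.0566·3.456·(-0.46330) / (0.1439·(-0.91706)) = +0.68669 rad/s; magnitude 0.68669 rad/s.

0.687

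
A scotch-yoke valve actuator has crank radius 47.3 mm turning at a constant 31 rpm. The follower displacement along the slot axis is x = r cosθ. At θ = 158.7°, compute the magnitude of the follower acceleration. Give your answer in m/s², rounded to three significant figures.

0.464

ω = 3.246 rad/s (from 31 rpm).
x = r cosθ ⇒ ẍ = −rω² cosθ (ω constant).
|a| = rω²|cosθ| = 0.0473·(3.246)²·|cos 158.7°| = 0.46442 m/s².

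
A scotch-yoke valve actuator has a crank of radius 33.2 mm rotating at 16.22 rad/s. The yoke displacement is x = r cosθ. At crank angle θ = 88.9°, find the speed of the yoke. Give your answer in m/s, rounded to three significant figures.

ω = 16.22 rad/s
x = r cosθ ⇒ ẋ = −rω sinθ.
|v| = rω|sinθ| = 0.0332·16.22·|sin 88.9°| = 0.5384 m/s.

0.538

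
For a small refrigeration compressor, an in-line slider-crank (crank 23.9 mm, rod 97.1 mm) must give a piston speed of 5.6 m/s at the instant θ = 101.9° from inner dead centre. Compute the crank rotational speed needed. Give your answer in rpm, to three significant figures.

2410

For an in-line slider-crank, |v_piston| = rω|sinθ|·[1 + r cosθ/√(L² − r² sin²θ)].
With r = 0.0239 m, L = 0.0971 m, θ = 101.9°: the bracketed kinematic factor |dx/dθ| = 0.022163 m.
ω = v/|dx/dθ| = 5.6/0.022163 = 252.67 rad/s.
N = 60ω/(2π) = 2412.8 rpm.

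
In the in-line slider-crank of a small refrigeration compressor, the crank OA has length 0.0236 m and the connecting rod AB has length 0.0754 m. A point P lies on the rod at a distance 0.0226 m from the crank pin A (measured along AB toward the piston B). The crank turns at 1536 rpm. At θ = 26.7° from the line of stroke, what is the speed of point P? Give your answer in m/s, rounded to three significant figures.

ω = 160.8 rad/s.  Crank-pin speed |V_A| = rω = 3.796 m/s, perpendicular to OA.
Rod angle: sinφ = −(r/L) sinθ ⇒ φ = -8.085°; ω_rod = −rω cosθ/√(L²−r²sin²θ) = -45.429 rad/s.
V_P = V_A + ω_rod × AP, with AP = 0.0226 m along the rod.
Components: V_Px = −rω sinθ − a·ω_rod·sinφ = -1.85 m/s;  V_Py = rω cosθ + a·ω_rod·cosφ = +2.3748 m/s.
|V_P| = √(V_Px² + V_Py²) = 3.0104 m/s.

3.01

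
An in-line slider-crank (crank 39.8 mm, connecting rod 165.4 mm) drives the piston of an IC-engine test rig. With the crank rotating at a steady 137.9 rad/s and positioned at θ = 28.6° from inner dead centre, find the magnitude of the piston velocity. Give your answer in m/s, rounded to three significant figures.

ω = 137.9 rad/s
For an in-line slider-crank, x = r cosθ + √(L² − r² sin²θ), so v = −rω sinθ·[1 + r cosθ/√(L² − r² sin²θ)].
With r = 0.0398 m, L = 0.1654 m, θ = 28.6°: √(L² − r² sin²θ) = 0.1643 m.
v = −0.0398·137.9·0.47869·[1 + 0.0398·0.87798/0.1643] = -3.186 m/s.
|v| = 3.186 m/s.

3.19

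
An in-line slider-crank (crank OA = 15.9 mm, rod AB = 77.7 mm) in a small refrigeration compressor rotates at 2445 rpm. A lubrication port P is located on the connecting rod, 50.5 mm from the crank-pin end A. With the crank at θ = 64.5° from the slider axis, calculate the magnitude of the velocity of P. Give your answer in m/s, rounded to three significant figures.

ω = 256 rad/s.  Crank-pin speed |V_A| = rω = 4.071 m/s, perpendicular to OA.
Rod angle: sinφ = −(r/L) sinθ ⇒ φ = -10.644°; ω_rod = −rω cosθ/√(L²−r²sin²θ) = -22.951 rad/s.
V_P = V_A + ω_rod × AP, with AP = 0.0505 m along the rod.
Components: V_Px = −rω sinθ − a·ω_rod·sinφ = -3.8885 m/s;  V_Py = rω cosθ + a·ω_rod·cosφ = +0.61353 m/s.
|V_P| = √(V_Px² + V_Py²) = 3.9366 m/s.

3.94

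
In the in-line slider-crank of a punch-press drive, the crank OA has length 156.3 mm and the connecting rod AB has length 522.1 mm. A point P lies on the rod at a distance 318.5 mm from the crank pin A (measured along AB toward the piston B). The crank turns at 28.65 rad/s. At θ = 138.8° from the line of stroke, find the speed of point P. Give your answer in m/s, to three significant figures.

2.86

ω = 28.65 rad/s.  Crank-pin speed |V_A| = rω = 4.478 m/s, perpendicular to OA.
Rod angle: sinφ = −(r/L) sinθ ⇒ φ = -11.373°; ω_rod = −rω cosθ/√(L²−r²sin²θ) = +6.5826 rad/s.
V_P = V_A + ω_rod × AP, with AP = 0.3185 m along the rod.
Components: V_Px = −rω sinθ − a·ω_rod·sinφ = -2.5362 m/s;  V_Py = rω cosθ + a·ω_rod·cosφ = -1.3139 m/s.
|V_P| = √(V_Px² + V_Py²) = 2.8563 m/s.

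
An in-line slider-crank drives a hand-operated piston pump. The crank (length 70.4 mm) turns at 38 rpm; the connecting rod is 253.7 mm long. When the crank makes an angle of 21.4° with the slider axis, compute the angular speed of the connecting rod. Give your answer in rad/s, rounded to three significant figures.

ω = 3.979 rad/s (converted from 38 rpm).
The rod makes angle φ with the slider axis where L sinφ = r sinθ; differentiating, L cosφ·φ̇ = r ω cosθ.
L cosφ = √(L² − r² sin²θ) = 0.2524 m.
|ω_rod| = r ω |cosθ| / √(L² − r² sin²θ) = 0.0704·3.979·0.93106/0.2524 = 1.0334 rad/s.

1.03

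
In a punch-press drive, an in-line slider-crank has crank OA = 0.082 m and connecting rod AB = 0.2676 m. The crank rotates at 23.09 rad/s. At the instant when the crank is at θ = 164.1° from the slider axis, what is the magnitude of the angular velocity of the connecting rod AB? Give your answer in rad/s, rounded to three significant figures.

6.83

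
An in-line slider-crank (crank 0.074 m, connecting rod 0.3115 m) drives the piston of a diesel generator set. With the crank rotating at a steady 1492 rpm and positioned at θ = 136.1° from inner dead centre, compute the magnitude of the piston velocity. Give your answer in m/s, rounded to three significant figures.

ω = 2π·1492/60 = 156.2 rad/s
For an in-line slider-crank, x = r cosθ + √(L² − r² sin²θ), so v = −rω sinθ·[1 + r cosθ/√(L² − r² sin²θ)].
With r = 0.074 m, L = 0.3115 m, θ = 136.1°: √(L² − r² sin²θ) = 0.30724 m.
v = −0.074·156.2·0.69340·[1 + 0.074·-0.72055/0.30724] = -6.6257 m/s.
|v| = 6.6257 m/s.

6.63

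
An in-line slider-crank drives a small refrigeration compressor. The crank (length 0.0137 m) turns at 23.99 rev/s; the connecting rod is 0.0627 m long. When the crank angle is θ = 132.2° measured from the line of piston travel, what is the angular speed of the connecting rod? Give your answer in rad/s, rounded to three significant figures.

ω = 150.7 rad/s (converted from 23.99 rev/s).
The rod makes angle φ with the slider axis where L sinφ = r sinθ; differentiating, L cosφ·φ̇ = r ω cosθ.
L cosφ = √(L² − r² sin²θ) = 0.061873 m.
|ω_rod| = r ω |cosθ| / √(L² − r² sin²θ) = 0.0137·150.7·0.67172/0.061873 = 22.419 rad/s.

22.4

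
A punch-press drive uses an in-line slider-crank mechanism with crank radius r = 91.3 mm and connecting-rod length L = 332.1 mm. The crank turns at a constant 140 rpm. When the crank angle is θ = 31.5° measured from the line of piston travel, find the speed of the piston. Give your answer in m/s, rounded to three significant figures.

0.865

ω = 2π·140/60 = 14.66 rad/s
For an in-line slider-crank, x = r cosθ + √(L² − r² sin²θ), so v = −rω sinθ·[1 + r cosθ/√(L² − r² sin²θ)].
With r = 0.0913 m, L = 0.3321 m, θ = 31.5°: √(L² − r² sin²θ) = 0.32866 m.
v = −0.0913·14.66·0.52250·[1 + 0.0913·0.85264/0.32866] = -0.86504 m/s.
|v| = 0.86504 m/s.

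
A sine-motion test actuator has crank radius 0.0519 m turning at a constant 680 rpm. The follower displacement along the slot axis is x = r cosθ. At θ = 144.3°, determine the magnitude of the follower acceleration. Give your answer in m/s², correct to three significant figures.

214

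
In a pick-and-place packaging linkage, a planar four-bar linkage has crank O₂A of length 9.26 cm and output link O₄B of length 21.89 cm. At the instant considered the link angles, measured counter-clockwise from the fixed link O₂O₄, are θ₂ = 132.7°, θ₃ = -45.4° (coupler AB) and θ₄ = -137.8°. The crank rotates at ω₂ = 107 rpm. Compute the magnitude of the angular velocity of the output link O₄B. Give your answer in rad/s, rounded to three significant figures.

ω₂ = 11.21 rad/s (from 107 rpm).
Differentiating the loop-closure r₂e^{iθ₂}+r₃e^{iθ₃}=r₁+r₄e^{iθ₄} gives r₂ω₂e^{iθ₂}+r₃ω₃e^{iθ₃}=r₄ω₄e^{iθ₄}.
Eliminating the other unknown: ω₄ = r₂ω₂ sin(θ₂−θ₃) / [r₄ sin(θ₄−θ₃)].
Numerator sine = +0.03316; denominator sine = -0.99912.
Result = 0.0926·11.21·(+0.03316) / (0.2189·(-0.99912)) = -0.15729 rad/s; magnitude 0.15729 rad/s.

0.157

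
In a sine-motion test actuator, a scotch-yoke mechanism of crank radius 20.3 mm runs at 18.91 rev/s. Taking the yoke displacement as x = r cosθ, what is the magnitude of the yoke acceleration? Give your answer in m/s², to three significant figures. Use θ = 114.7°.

ω = 118.8 rad/s (from 18.91 rev/s).
x = r cosθ ⇒ ẍ = −rω² cosθ (ω constant).
|a| = rω²|cosθ| = 0.0203·(118.8)²·|cos 114.7°| = 119.75 m/s².

120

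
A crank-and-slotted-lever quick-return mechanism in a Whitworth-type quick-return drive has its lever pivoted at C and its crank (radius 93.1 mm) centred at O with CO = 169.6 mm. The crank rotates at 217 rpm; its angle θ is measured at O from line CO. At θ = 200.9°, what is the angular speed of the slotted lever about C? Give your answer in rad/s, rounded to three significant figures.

17.4

ω = 22.72 rad/s (from 217 rpm).
Crank pin A relative to C: A = (d + r cosθ, r sinθ); lever angle φ = atan2(r sinθ, d + r cosθ).
Differentiating tanφ: φ̇ = rω(d cosθ + r)/(d² + r² + 2dr cosθ).
d² + r² + 2dr cosθ = |CA|² = 0.00793004 m²;  d cosθ + r = -0.065341 m.
|ω_lever| = |0.0931·22.72·-0.065341| / 0.00793004 = 17.432 rad/s.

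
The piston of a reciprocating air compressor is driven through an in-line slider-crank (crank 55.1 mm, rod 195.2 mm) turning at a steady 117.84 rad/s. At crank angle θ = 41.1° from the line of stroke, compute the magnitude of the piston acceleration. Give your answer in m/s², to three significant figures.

611

ω = 117.8 rad/s
x(θ) = r cosθ + √(L² − r² sin²θ); with ω constant, a = ω²·d²x/dθ².
d²x/dθ² = −r cosθ − r²(cos2θ)/√u − r⁴ sin²2θ/(4u^{3/2}),  u = L² − r² sin²θ = 0.0367911 m².
Substituting r = 0.0551 m, L = 0.1952 m, θ = 41.1°: d²x/dθ² = -0.04399 m.
a = ω²·d²x/dθ² = (117.8)²·(-0.04399) = -610.86 m/s²;  |a| = 610.86 m/s².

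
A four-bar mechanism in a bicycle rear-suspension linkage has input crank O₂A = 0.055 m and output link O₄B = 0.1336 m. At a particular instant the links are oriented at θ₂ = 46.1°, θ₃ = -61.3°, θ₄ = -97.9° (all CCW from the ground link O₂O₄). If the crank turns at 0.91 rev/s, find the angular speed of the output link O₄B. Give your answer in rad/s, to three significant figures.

ω₂ = 5.718 rad/s (from 0.91 rev/s).
Differentiating the loop-closure r₂e^{iθ₂}+r₃e^{iθ₃}=r₁+r₄e^{iθ₄} gives r₂ω₂e^{iθ₂}+r₃ω₃e^{iθ₃}=r₄ω₄e^{iθ₄}.
Eliminating the other unknown: ω₄ = r₂ω₂ sin(θ₂−θ₃) / [r₄ sin(θ₄−θ₃)].
Numerator sine = +0.95424; denominator sine = -0.59622.
Result = 0.055·5.718·(+0.95424) / (0.1336·(-0.59622)) = -3.7673 rad/s; magnitude 3.7673 rad/s.

3.77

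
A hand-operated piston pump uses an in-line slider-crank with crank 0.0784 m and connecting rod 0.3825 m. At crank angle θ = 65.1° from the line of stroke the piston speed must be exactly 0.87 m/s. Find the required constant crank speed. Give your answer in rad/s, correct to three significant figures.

11.2

For an in-line slider-crank, |v_piston| = rω|sinθ|·[1 + r cosθ/√(L² − r² sin²θ)].
With r = 0.0784 m, L = 0.3825 m, θ = 65.1°: the bracketed kinematic factor |dx/dθ| = 0.077358 m.
ω = v/|dx/dθ| = 0.87/0.077358 = 11.246 rad/s.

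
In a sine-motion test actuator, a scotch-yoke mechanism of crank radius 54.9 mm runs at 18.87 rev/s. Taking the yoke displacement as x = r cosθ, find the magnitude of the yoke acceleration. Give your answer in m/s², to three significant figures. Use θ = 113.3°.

305

ω = 118.6 rad/s (from 18.87 rev/s).
x = r cosθ ⇒ ẍ = −rω² cosθ (ω constant).
|a| = rω²|cosθ| = 0.0549·(118.6)²·|cos 113.3°| = 305.26 m/s².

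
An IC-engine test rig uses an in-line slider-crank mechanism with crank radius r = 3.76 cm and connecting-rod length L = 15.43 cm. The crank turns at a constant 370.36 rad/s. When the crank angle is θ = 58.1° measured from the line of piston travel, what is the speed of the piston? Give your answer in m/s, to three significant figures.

ω = 370.4 rad/s
For an in-line slider-crank, x = r cosθ + √(L² − r² sin²θ), so v = −rω sinθ·[1 + r cosθ/√(L² − r² sin²θ)].
With r = 0.0376 m, L = 0.1543 m, θ = 58.1°: √(L² − r² sin²θ) = 0.15096 m.
v = −0.0376·370.4·0.84897·[1 + 0.0376·0.52844/0.15096] = -13.378 m/s.
|v| = 13.378 m/s.

13.4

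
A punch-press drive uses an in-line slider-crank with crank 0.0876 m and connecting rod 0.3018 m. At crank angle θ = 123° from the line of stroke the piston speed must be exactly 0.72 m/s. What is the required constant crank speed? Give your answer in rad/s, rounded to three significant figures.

For an in-line slider-crank, |v_piston| = rω|sinθ|·[1 + r cosθ/√(L² − r² sin²θ)].
With r = 0.0876 m, L = 0.3018 m, θ = 123°: the bracketed kinematic factor |dx/dθ| = 0.061493 m.
ω = v/|dx/dθ| = 0.72/0.061493 = 11.709 rad/s.

11.7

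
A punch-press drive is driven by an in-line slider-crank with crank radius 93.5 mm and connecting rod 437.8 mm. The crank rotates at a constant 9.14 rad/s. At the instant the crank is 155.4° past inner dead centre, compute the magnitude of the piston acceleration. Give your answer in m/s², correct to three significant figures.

ω = 9.14 rad/s
x(θ) = r cosθ + √(L² − r² sin²θ); with ω constant, a = ω²·d²x/dθ².
d²x/dθ² = −r cosθ − r²(cos2θ)/√u − r⁴ sin²2θ/(4u^{3/2}),  u = L² − r² sin²θ = 0.190154 m².
Substituting r = 0.0935 m, L = 0.4378 m, θ = 155.4°: d²x/dθ² = +0.071782 m.
a = ω²·d²x/dθ² = (9.14)²·(+0.071782) = +5.9966 m/s²;  |a| = 5.9966 m/s².

6.00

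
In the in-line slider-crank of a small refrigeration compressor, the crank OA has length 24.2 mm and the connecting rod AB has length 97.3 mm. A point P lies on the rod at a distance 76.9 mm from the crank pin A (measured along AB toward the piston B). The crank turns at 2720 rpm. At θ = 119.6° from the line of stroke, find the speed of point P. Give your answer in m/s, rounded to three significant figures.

ω = 284.8 rad/s.  Crank-pin speed |V_A| = rω = 6.8931 m/s, perpendicular to OA.
Rod angle: sinφ = −(r/L) sinθ ⇒ φ = -12.489°; ω_rod = −rω cosθ/√(L²−r²sin²θ) = +35.841 rad/s.
V_P = V_A + ω_rod × AP, with AP = 0.0769 m along the rod.
Components: V_Px = −rω sinθ − a·ω_rod·sinφ = -5.3975 m/s;  V_Py = rω cosθ + a·ω_rod·cosφ = -0.71385 m/s.
|V_P| = √(V_Px² + V_Py²) = 5.4445 m/s.

5.44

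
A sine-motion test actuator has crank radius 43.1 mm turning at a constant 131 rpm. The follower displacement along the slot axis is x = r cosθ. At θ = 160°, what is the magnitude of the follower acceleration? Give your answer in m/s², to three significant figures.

7.62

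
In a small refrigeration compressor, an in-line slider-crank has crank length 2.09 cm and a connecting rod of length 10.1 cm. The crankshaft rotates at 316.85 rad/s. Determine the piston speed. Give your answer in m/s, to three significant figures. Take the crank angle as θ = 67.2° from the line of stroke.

6.60

ω = 316.9 rad/s
For an in-line slider-crank, x = r cosθ + √(L² − r² sin²θ), so v = −rω sinθ·[1 + r cosθ/√(L² − r² sin²θ)].
With r = 0.0209 m, L = 0.101 m, θ = 67.2°: √(L² − r² sin²θ) = 0.099145 m.
v = −0.0209·316.9·0.92186·[1 + 0.0209·0.38752/0.099145] = -6.6034 m/s.
|v| = 6.6034 m/s.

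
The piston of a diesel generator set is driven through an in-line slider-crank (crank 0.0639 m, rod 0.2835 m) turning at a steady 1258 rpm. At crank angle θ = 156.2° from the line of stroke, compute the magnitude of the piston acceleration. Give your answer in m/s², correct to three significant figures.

844

ω = 2π·1258/60 = 131.7 rad/s
x(θ) = r cosθ + √(L² − r² sin²θ); with ω constant, a = ω²·d²x/dθ².
d²x/dθ² = −r cosθ − r²(cos2θ)/√u − r⁴ sin²2θ/(4u^{3/2}),  u = L² − r² sin²θ = 0.0797073 m².
Substituting r = 0.0639 m, L = 0.2835 m, θ = 156.2°: d²x/dθ² = +0.048613 m.
a = ω²·d²x/dθ² = (131.7)²·(+0.048613) = +843.66 m/s²;  |a| = 843.66 m/s².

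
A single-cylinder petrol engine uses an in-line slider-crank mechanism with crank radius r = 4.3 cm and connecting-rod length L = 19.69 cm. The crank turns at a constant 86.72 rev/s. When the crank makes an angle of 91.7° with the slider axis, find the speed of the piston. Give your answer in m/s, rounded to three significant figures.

23.3

ω = 2π·86.7 = 544.9 rad/s
For an in-line slider-crank, x = r cosθ + √(L² − r² sin²θ), so v = −rω sinθ·[1 + r cosθ/√(L² − r² sin²θ)].
With r = 0.043 m, L = 0.1969 m, θ = 91.7°: √(L² − r² sin²θ) = 0.19215 m.
v = −0.043·544.9·0.99956·[1 + 0.043·-0.02967/0.19215] = -23.264 m/s.
|v| = 23.264 m/s.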